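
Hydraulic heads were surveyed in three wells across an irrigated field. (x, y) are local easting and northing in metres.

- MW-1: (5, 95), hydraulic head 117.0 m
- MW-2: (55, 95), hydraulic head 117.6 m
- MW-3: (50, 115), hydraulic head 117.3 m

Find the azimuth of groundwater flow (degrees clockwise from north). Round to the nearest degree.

315°

Differences from MW-1: to MW-2 (Δx, Δy, Δh) = (50, 0, +0.6); to MW-3 = (45, 20, +0.3).
Solve a·Δx + b·Δy = Δh: det = 50·20 − 45·0 = 1000.
∂h/∂x = [(+0.6)·20 − (+0.3)·0] / 1000 = +0.01200
∂h/∂y = [50·(+0.3) − 45·(+0.6)] / 1000 = -0.01200
Flow direction (−∇h) has components (-0.01200 E, +0.01200 N).
Azimuth = atan2(E, N) = atan2(-0.01200, +0.01200) = 315.0° ≈ 315°.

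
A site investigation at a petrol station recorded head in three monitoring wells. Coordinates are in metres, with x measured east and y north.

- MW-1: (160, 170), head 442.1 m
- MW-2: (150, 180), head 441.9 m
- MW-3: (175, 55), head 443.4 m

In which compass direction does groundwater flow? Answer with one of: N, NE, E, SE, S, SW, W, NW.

NW

Differences from MW-1: to MW-2 (Δx, Δy, Δh) = (-10, 10, -0.2); to MW-3 = (15, -115, +1.3).
Determinant of the coordinate differences = (-10)·(-115) − 15·10 = 1000.
∂h/∂x = [(-0.2)·(-115) − (+1.3)·10] / 1000 = +0.01000
∂h/∂y = [(-10)·(+1.3) − 15·(-0.2)] / 1000 = -0.010000
Flow = −∇h = (-0.01000 east, +0.010000 north), which points northwest.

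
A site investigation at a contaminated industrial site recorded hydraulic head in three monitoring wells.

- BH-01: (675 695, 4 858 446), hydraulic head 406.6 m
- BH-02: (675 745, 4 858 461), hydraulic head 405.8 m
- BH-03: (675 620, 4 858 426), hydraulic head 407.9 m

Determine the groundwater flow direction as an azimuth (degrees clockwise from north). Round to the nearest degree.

Differences from BH-01: to BH-02 (Δx, Δy, Δh) = (50, 15, -0.8); to BH-03 = (-75, -20, +1.3).
Determinant of the coordinate differences = 50·(-20) − (-75)·15 = 125.
∂h/∂x = [(-0.8)·(-20) − (+1.3)·15] / 125 = -0.02800
∂h/∂y = [50·(+1.3) − (-75)·(-0.8)] / 125 = +0.04000
Flow direction (−∇h) has components (+0.02800 E, -0.04000 N).
Azimuth = atan2(E, N) = atan2(+0.02800, -0.04000) = 145.0° ≈ 145°.

145°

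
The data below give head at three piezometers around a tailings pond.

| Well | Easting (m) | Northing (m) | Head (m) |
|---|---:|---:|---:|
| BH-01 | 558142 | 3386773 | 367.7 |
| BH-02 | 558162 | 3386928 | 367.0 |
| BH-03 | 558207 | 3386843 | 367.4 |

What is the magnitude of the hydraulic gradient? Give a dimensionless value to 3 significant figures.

Three-point gradient (reference BH-01): Δ to BH-02 = (20, 155, -0.7), Δ to BH-03 = (65, 70, -0.3).
∂h/∂x = +0.0002882, ∂h/∂y = -0.004553 (det = -8675).
|∇h| = √(0.0002882² + -0.004553²) = 0.004562

0.00456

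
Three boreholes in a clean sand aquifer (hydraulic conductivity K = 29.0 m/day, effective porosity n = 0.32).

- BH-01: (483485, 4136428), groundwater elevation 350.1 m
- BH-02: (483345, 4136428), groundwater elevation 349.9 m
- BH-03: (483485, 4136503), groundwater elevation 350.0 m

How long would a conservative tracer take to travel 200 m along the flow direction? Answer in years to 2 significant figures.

3.1 years

∂h/∂x = (349.9 − 350.1) / (483345 − 483485) = +0.001429
∂h/∂y = (350.0 − 350.1) / (4136503 − 4136428) = -0.001333
|∇h| = √(0.001429² + -0.001333²) = 0.001954
Seepage velocity v = K·i/n = 29.0 × 0.001954 / 0.32 = 0.1771 m/day.
t = 200 / 0.1771 = 1129 days = 3.09 years.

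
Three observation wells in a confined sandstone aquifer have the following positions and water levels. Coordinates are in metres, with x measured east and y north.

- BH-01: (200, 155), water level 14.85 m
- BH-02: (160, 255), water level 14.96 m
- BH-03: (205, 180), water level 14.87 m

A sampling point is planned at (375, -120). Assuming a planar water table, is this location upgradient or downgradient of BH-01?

Three-point gradient (reference BH-01): Δ to BH-02 = (-40, 100, +0.11), Δ to BH-03 = (5, 25, +0.02).
∂h/∂x = -0.0005000, ∂h/∂y = +0.0009000 (det = -1500).
Head at (375, -120) = 14.85 + (-0.0005000)·(175) + (+0.0009000)·(-275) = 14.51 m.
That is lower than the 14.85 m at BH-01, so the point is downgradient.

downgradient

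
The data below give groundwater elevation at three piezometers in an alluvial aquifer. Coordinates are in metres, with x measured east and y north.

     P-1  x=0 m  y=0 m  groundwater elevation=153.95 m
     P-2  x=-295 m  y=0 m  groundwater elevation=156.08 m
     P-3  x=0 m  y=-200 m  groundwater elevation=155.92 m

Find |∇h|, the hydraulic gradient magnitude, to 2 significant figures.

0.012

∂h/∂x = (156.08 − 153.95) / (-295 − 0) = -0.007220
∂h/∂y = (155.92 − 153.95) / (-200 − 0) = -0.009850
|∇h| = √(-0.007220² + -0.009850²) = 0.01221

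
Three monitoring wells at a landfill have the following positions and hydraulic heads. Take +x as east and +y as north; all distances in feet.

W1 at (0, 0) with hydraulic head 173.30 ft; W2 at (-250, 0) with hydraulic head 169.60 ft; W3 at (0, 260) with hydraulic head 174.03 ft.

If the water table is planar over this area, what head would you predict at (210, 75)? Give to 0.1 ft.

176.6 ft

∂h/∂x = (169.60 − 173.30) / (-250 − 0) = +0.01480
∂h/∂y = (174.03 − 173.30) / (260 − 0) = +0.002808
h(210, 75) = 173.30 + (+0.01480)·(210) + (+0.002808)·(75) = 173.30 +3.108 +0.211 = 176.619 ft.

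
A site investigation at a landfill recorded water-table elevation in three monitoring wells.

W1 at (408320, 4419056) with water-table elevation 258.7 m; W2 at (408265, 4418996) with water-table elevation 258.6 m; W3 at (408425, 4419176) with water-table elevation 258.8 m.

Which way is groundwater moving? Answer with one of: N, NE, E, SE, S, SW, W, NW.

Taking W1 as reference: W2−W1 = (-55, -60, -0.1); W3−W1 = (105, 120, +0.1).
Determinant of the coordinate differences = (-55)·120 − 105·(-60) = -300.
∂h/∂x = [(-0.1)·120 − (+0.1)·(-60)] / -300 = +0.02000
∂h/∂y = [(-55)·(+0.1) − 105·(-0.1)] / -300 = -0.01667
Flow = −∇h = (-0.02000 east, +0.01667 north), which points northwest.

NW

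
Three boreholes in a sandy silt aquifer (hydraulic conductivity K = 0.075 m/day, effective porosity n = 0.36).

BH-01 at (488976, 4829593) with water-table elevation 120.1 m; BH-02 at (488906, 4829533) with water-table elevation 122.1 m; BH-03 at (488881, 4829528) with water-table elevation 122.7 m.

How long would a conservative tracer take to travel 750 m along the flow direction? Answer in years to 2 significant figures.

With h = a·x + b·y + c and BH-01 as origin, the differences give:
  (-70)·a + (-60)·b = +2.0
  (-95)·a + (-65)·b = +2.6
Eliminate b (×(-65) and ×(-60), subtract): -1150·a = 26.00 → a = ∂h/∂x = -0.02261
Back-substitute: b = ∂h/∂y = -0.006957.
|∇h| = √(-0.02261² + -0.006957²) = 0.02366
Seepage velocity v = K·i/n = 0.075 × 0.02366 / 0.36 = 0.004929 m/day.
t = 750 / 0.004929 = 1.522e+05 days = 417 years.

420 years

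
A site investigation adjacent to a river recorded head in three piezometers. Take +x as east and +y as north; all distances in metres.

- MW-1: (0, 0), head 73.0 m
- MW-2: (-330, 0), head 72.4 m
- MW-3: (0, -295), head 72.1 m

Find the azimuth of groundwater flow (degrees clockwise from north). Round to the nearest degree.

∂h/∂x = (72.4 − 73.0) / (-330 − 0) = +0.001818
∂h/∂y = (72.1 − 73.0) / (-295 − 0) = +0.003051
Flow direction (−∇h) has components (-0.001818 E, -0.003051 N).
Azimuth = atan2(E, N) = atan2(-0.001818, -0.003051) = 210.8° ≈ 211°.

211°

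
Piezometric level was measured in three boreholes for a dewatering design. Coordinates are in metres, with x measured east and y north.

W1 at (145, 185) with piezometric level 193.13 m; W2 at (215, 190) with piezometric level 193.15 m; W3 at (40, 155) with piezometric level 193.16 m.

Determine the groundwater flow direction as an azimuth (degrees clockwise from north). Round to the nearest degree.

Taking W1 as reference: W2−W1 = (70, 5, +0.02); W3−W1 = (-105, -30, +0.03).
Solve a·Δx + b·Δy = Δh: det = 70·(-30) − (-105)·5 = -1575.
∂h/∂x = [(+0.02)·(-30) − (+0.03)·5] / -1575 = +0.0004762
∂h/∂y = [70·(+0.03) − (-105)·(+0.02)] / -1575 = -0.002667
Flow direction (−∇h) has components (-0.0004762 E, +0.002667 N).
Azimuth = atan2(E, N) = atan2(-0.0004762, +0.002667) = 349.9° ≈ 350°.

350°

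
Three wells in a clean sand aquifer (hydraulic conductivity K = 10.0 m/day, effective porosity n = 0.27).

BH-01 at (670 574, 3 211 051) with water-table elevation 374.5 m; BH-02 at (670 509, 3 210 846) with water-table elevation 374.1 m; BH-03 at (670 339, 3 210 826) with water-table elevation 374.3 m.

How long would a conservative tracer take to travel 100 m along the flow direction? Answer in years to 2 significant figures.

Differences from BH-01: to BH-02 (Δx, Δy, Δh) = (-65, -205, -0.4); to BH-03 = (-235, -225, -0.2).
Solve a·Δx + b·Δy = Δh: det = (-65)·(-225) − (-235)·(-205) = -33550.
∂h/∂x = [(-0.4)·(-225) − (-0.2)·(-205)] / -33550 = -0.001461
∂h/∂y = [(-65)·(-0.2) − (-235)·(-0.4)] / -33550 = +0.002414
|∇h| = √(-0.001461² + 0.002414²) = 0.002822
Seepage velocity v = K·i/n = 10.0 × 0.002822 / 0.27 = 0.1045 m/day.
t = 100 / 0.1045 = 956.9 days = 2.62 years.

2.6 years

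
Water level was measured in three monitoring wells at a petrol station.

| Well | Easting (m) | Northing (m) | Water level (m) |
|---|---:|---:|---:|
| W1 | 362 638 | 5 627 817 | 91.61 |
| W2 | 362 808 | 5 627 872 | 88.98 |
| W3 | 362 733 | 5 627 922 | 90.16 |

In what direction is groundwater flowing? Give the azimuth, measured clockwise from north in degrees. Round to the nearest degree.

Taking W1 as reference: W2−W1 = (170, 55, -2.63); W3−W1 = (95, 105, -1.45).
Solve a·Δx + b·Δy = Δh: det = 170·105 − 95·55 = 12625.
∂h/∂x = [(-2.63)·105 − (-1.45)·55] / 12625 = -0.01556
∂h/∂y = [170·(-1.45) − 95·(-2.63)] / 12625 = +0.0002653
Flow direction (−∇h) has components (+0.01556 E, -0.0002653 N).
Azimuth = atan2(E, N) = atan2(+0.01556, -0.0002653) = 91.0° ≈ 091°.

091°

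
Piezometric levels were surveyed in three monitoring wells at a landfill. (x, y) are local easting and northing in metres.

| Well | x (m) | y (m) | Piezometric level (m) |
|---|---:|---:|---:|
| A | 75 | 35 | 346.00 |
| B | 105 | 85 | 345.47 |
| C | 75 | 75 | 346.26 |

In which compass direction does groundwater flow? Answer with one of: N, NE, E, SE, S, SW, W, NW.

With h = a·x + b·y + c and A as origin, the differences give:
  30·a + 50·b = -0.53
  0·a + 40·b = +0.26
Eliminate b (×40 and ×50, subtract): 1200·a = -34.200 → a = ∂h/∂x = -0.02850
Back-substitute: b = ∂h/∂y = +0.006500.
Flow = −∇h = (+0.02850 east, -0.006500 north), which points east.

E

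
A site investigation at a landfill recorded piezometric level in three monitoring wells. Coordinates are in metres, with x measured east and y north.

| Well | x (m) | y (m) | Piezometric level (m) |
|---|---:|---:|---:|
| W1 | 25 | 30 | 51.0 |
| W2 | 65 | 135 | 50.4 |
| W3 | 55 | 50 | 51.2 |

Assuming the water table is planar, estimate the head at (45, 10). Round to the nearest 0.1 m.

51.5 m

Taking W1 as reference: W2−W1 = (40, 105, -0.6); W3−W1 = (30, 20, +0.2).
Solve a·Δx + b·Δy = Δh: det = 40·20 − 30·105 = -2350.
∂h/∂x = [(-0.6)·20 − (+0.2)·105] / -2350 = +0.01404
∂h/∂y = [40·(+0.2) − 30·(-0.6)] / -2350 = -0.01106
h(45, 10) = 51.0 + (+0.01404)·(20) + (-0.01106)·(-20) = 51.0 +0.281 +0.221 = 51.502 m.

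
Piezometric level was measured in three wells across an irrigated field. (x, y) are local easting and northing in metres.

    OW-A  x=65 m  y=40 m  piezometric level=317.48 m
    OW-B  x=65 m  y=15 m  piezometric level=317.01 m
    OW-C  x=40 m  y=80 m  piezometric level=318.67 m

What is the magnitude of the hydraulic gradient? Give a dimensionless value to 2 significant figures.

0.026

Taking OW-A as reference: OW-B−OW-A = (0, -25, -0.47); OW-C−OW-A = (-25, 40, +1.19).
Determinant of the coordinate differences = 0·40 − (-25)·(-25) = -625.
∂h/∂x = [(-0.47)·40 − (+1.19)·(-25)] / -625 = -0.01752
∂h/∂y = [0·(+1.19) − (-25)·(-0.47)] / -625 = +0.01880
|∇h| = √(-0.01752² + 0.01880²) = 0.0257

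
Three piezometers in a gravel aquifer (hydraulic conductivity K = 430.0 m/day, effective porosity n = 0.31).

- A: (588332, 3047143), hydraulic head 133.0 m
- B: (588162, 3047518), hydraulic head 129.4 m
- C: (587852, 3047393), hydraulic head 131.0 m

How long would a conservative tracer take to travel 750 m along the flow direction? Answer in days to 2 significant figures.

53 days

With h = a·x + b·y + c and A as origin, the differences give:
  (-170)·a + 375·b = -3.6
  (-480)·a + 250·b = -2.0
Eliminate b (×250 and ×375, subtract): 137500·a = -150.00 → a = ∂h/∂x = -0.001091
Back-substitute: b = ∂h/∂y = -0.01009.
|∇h| = √(-0.001091² + -0.01009²) = 0.01015
Seepage velocity v = K·i/n = 430.0 × 0.01015 / 0.31 = 14.08 m/day.
t = 750 / 14.08 = 53.27 days.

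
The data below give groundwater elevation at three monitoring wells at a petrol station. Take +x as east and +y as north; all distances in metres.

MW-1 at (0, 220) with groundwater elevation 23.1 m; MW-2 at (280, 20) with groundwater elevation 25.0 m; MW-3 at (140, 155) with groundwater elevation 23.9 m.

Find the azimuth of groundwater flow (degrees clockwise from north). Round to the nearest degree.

319°

Differences from MW-1: to MW-2 (Δx, Δy, Δh) = (280, -200, +1.9); to MW-3 = (140, -65, +0.8).
Solve a·Δx + b·Δy = Δh: det = 280·(-65) − 140·(-200) = 9800.
∂h/∂x = [(+1.9)·(-65) − (+0.8)·(-200)] / 9800 = +0.003724
∂h/∂y = [280·(+0.8) − 140·(+1.9)] / 9800 = -0.004286
Flow direction (−∇h) has components (-0.003724 E, +0.004286 N).
Azimuth = atan2(E, N) = atan2(-0.003724, +0.004286) = 319.0° ≈ 319°.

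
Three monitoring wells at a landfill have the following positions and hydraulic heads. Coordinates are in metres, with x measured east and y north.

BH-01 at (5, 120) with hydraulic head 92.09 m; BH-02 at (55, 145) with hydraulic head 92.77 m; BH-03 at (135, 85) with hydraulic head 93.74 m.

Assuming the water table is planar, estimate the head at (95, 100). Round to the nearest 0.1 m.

93.2 m

Three-point gradient (reference BH-01): Δ to BH-02 = (50, 25, +0.68), Δ to BH-03 = (130, -35, +1.65).
∂h/∂x = +0.01301, ∂h/∂y = +0.001180 (det = -5000).
h(95, 100) = 92.09 + (+0.01301)·(90) + (+0.001180)·(-20) = 92.09 +1.171 -0.024 = 93.237 m.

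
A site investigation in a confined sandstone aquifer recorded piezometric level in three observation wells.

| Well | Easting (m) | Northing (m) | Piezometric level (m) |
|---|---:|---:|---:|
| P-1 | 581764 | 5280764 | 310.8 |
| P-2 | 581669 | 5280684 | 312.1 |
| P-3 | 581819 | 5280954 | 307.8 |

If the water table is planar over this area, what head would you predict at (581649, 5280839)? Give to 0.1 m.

309.7 m

Differences from P-1: to P-2 (Δx, Δy, Δh) = (-95, -80, +1.3); to P-3 = (55, 190, -3.0).
Solve a·Δx + b·Δy = Δh: det = (-95)·190 − 55·(-80) = -13650.
∂h/∂x = [(+1.3)·190 − (-3.0)·(-80)] / -13650 = -0.0005128
∂h/∂y = [(-95)·(-3.0) − 55·(+1.3)] / -13650 = -0.01564
h(581649, 5280839) = 310.8 + (-0.0005128)·(-115) + (-0.01564)·(75) = 310.8 +0.059 -1.173 = 309.686 m.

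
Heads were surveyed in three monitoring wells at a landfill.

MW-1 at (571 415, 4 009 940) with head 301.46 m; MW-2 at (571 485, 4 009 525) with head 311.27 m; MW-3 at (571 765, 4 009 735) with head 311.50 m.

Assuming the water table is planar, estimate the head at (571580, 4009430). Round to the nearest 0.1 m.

314.8 m

Differences from MW-1: to MW-2 (Δx, Δy, Δh) = (70, -415, +9.81); to MW-3 = (350, -205, +10.04).
Solve a·Δx + b·Δy = Δh: det = 70·(-205) − 350·(-415) = 130900.
∂h/∂x = [(+9.81)·(-205) − (+10.04)·(-415)] / 130900 = +0.01647
∂h/∂y = [70·(+10.04) − 350·(+9.81)] / 130900 = -0.02086
h(571580, 4009430) = 301.46 + (+0.01647)·(165) + (-0.02086)·(-510) = 301.46 +2.717 +10.639 = 314.816 m.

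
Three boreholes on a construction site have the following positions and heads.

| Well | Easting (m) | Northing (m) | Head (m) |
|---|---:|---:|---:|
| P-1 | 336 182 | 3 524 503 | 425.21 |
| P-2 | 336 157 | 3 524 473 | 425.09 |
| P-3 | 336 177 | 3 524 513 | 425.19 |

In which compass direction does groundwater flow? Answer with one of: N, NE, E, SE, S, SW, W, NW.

W

Taking P-1 as reference: P-2−P-1 = (-25, -30, -0.12); P-3−P-1 = (-5, 10, -0.02).
Solve a·Δx + b·Δy = Δh: det = (-25)·10 − (-5)·(-30) = -400.
∂h/∂x = [(-0.12)·10 − (-0.02)·(-30)] / -400 = +0.004500
∂h/∂y = [(-25)·(-0.02) − (-5)·(-0.12)] / -400 = +0.0002500
Flow = −∇h = (-0.004500 east, -0.0002500 north), which points west.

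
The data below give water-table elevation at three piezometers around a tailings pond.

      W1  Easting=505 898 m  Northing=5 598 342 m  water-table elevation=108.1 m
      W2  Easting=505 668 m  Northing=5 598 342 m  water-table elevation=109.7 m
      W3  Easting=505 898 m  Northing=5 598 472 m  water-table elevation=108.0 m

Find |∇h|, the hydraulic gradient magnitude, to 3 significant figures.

0.00700

∂h/∂x = (109.7 − 108.1) / (505668 − 505898) = -0.006957
∂h/∂y = (108.0 − 108.1) / (5598472 − 5598342) = -0.0007692
|∇h| = √(-0.006957² + -0.0007692²) = 0.006999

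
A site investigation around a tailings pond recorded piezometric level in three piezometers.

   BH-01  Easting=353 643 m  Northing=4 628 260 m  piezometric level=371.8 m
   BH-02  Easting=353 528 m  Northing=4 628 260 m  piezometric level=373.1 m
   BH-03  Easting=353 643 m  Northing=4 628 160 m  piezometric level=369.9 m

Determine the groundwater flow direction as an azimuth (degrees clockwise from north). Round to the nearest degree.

149°

∂h/∂x = (373.1 − 371.8) / (353528 − 353643) = -0.01130
∂h/∂y = (369.9 − 371.8) / (4628160 − 4628260) = +0.01900
Flow direction (−∇h) has components (+0.01130 E, -0.01900 N).
Azimuth = atan2(E, N) = atan2(+0.01130, -0.01900) = 149.2° ≈ 149°.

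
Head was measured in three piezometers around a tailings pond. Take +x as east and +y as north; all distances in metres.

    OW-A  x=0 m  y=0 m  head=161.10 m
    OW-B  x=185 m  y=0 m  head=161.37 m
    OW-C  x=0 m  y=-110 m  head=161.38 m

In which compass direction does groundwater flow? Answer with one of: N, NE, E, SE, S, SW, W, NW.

∂h/∂x = (161.37 − 161.10) / (185 − 0) = +0.001459
∂h/∂y = (161.38 − 161.10) / (-110 − 0) = -0.002545
Flow = −∇h = (-0.001459 east, +0.002545 north), which points northwest.

NW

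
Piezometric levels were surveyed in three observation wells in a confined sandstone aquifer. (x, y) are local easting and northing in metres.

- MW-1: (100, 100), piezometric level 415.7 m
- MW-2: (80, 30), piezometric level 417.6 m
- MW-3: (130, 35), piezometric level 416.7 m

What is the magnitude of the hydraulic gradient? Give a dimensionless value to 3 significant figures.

0.0276

With h = a·x + b·y + c and MW-1 as origin, the differences give:
  (-20)·a + (-70)·b = +1.9
  30·a + (-65)·b = +1.0
Eliminate b (×(-65) and ×(-70), subtract): 3400·a = -53.50 → a = ∂h/∂x = -0.01574
Back-substitute: b = ∂h/∂y = -0.02265.
|∇h| = √(-0.01574² + -0.02265²) = 0.02758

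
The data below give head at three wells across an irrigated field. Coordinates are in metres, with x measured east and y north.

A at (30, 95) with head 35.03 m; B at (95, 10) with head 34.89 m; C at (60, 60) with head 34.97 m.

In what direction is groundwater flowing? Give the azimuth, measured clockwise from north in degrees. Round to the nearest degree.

Differences from A: to B (Δx, Δy, Δh) = (65, -85, -0.14); to C = (30, -35, -0.06).
Determinant of the coordinate differences = 65·(-35) − 30·(-85) = 275.
∂h/∂x = [(-0.14)·(-35) − (-0.06)·(-85)] / 275 = -0.0007273
∂h/∂y = [65·(-0.06) − 30·(-0.14)] / 275 = +0.001091
Flow direction (−∇h) has components (+0.0007273 E, -0.001091 N).
Azimuth = atan2(E, N) = atan2(+0.0007273, -0.001091) = 146.3° ≈ 146°.

146°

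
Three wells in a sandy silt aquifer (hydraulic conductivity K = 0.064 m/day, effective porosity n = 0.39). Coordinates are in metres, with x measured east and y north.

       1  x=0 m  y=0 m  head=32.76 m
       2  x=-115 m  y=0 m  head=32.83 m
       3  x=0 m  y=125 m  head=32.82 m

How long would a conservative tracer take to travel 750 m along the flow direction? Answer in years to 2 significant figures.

∂h/∂x = (32.83 − 32.76) / (-115 − 0) = -0.0006087
∂h/∂y = (32.82 − 32.76) / (125 − 0) = +0.0004800
|∇h| = √(-0.0006087² + 0.0004800²) = 0.0007752
Seepage velocity v = K·i/n = 0.064 × 0.0007752 / 0.39 = 0.0001272 m/day.
t = 750 / 0.0001272 = 5.896e+06 days = 1.61e+04 years.

16000 years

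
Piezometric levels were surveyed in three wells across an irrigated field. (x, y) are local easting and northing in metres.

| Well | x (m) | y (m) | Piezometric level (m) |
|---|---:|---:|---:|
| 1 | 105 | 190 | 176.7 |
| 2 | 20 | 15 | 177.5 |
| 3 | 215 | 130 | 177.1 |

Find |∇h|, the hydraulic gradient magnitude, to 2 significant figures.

0.0051

Taking 1 as reference: 2−1 = (-85, -175, +0.8); 3−1 = (110, -60, +0.4).
Determinant of the coordinate differences = (-85)·(-60) − 110·(-175) = 24350.
∂h/∂x = [(+0.8)·(-60) − (+0.4)·(-175)] / 24350 = +0.0009035
∂h/∂y = [(-85)·(+0.4) − 110·(+0.8)] / 24350 = -0.005010
|∇h| = √(0.0009035² + -0.005010²) = 0.005091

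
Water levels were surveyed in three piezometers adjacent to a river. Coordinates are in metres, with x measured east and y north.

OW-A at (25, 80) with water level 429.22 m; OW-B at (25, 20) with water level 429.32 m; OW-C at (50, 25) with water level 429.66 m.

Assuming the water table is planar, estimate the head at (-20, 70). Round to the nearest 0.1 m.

Three-point gradient (reference OW-A): Δ to OW-B = (0, -60, +0.10), Δ to OW-C = (25, -55, +0.44).
∂h/∂x = +0.01393, ∂h/∂y = -0.001667 (det = 1500).
h(-20, 70) = 429.22 + (+0.01393)·(-45) + (-0.001667)·(-10) = 429.22 -0.627 +0.017 = 428.610 m.

428.6 m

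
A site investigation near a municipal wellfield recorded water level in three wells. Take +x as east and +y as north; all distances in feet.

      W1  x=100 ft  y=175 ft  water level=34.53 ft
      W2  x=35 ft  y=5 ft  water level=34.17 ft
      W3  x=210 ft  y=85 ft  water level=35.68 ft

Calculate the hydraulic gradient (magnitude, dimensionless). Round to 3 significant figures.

Differences from W1: to W2 (Δx, Δy, Δh) = (-65, -170, -0.36); to W3 = (110, -90, +1.15).
Determinant of the coordinate differences = (-65)·(-90) − 110·(-170) = 24550.
∂h/∂x = [(-0.36)·(-90) − (+1.15)·(-170)] / 24550 = +0.009283
∂h/∂y = [(-65)·(+1.15) − 110·(-0.36)] / 24550 = -0.001432
|∇h| = √(0.009283² + -0.001432²) = 0.009393

0.00939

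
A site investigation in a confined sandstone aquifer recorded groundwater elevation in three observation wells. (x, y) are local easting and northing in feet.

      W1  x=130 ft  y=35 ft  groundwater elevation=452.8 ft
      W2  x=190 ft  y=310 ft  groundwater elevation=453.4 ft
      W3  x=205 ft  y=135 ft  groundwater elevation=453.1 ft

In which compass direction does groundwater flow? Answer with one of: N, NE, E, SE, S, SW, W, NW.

Taking W1 as reference: W2−W1 = (60, 275, +0.6); W3−W1 = (75, 100, +0.3).
Solve a·Δx + b·Δy = Δh: det = 60·100 − 75·275 = -14625.
∂h/∂x = [(+0.6)·100 − (+0.3)·275] / -14625 = +0.001538
∂h/∂y = [60·(+0.3) − 75·(+0.6)] / -14625 = +0.001846
Flow = −∇h = (-0.001538 east, -0.001846 north), which points southwest.

SW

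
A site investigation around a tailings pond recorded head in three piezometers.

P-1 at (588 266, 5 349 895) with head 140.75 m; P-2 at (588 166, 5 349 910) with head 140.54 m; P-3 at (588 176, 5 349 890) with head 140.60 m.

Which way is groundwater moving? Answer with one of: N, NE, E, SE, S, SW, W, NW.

Differences from P-1: to P-2 (Δx, Δy, Δh) = (-100, 15, -0.21); to P-3 = (-90, -5, -0.15).
Solve a·Δx + b·Δy = Δh: det = (-100)·(-5) − (-90)·15 = 1850.
∂h/∂x = [(-0.21)·(-5) − (-0.15)·15] / 1850 = +0.001784
∂h/∂y = [(-100)·(-0.15) − (-90)·(-0.21)] / 1850 = -0.002108
Flow = −∇h = (-0.001784 east, +0.002108 north), which points northwest.

NW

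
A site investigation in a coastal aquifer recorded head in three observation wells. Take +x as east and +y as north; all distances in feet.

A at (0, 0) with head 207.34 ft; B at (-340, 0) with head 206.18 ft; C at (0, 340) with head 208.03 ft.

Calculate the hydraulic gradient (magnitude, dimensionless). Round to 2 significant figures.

∂h/∂x = (206.18 − 207.34) / (-340 − 0) = +0.003412
∂h/∂y = (208.03 − 207.34) / (340 − 0) = +0.002029
|∇h| = √(0.003412² + 0.002029²) = 0.00397

0.0040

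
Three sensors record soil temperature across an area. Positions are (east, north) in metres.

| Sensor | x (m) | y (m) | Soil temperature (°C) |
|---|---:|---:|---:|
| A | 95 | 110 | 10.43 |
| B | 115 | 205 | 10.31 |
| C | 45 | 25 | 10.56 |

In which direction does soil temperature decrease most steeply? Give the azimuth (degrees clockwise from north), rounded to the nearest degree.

With T = a·x + b·y + c and A as origin, the differences give:
  20·a + 95·b = -0.12
  (-50)·a + (-85)·b = +0.13
Eliminate b (×(-85) and ×95, subtract): 3050·a = -2.150 → a = ∂T/∂x = -0.0007049
Back-substitute: b = ∂T/∂y = -0.001115.
Steepest decrease is along −∇f: components (+0.0007049 E, +0.001115 N).
Azimuth = atan2(+0.0007049, +0.001115) = 32.3° ≈ 032°.

032°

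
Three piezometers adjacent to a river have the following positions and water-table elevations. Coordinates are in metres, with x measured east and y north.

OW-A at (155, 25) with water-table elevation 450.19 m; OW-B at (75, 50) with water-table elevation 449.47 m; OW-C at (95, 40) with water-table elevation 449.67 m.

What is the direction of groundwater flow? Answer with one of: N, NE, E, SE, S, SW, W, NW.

NW

With h = a·x + b·y + c and OW-A as origin, the differences give:
  (-80)·a + 25·b = -0.72
  (-60)·a + 15·b = -0.52
Eliminate b (×15 and ×25, subtract): 300·a = 2.200 → a = ∂h/∂x = +0.007333
Back-substitute: b = ∂h/∂y = -0.005333.
Flow = −∇h = (-0.007333 east, +0.005333 north), which points northwest.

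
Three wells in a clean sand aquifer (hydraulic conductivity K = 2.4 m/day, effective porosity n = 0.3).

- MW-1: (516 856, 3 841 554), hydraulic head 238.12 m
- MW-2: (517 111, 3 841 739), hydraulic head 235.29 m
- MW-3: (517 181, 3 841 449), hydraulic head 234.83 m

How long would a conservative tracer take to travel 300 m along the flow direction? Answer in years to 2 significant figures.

With h = a·x + b·y + c and MW-1 as origin, the differences give:
  255·a + 185·b = -2.83
  325·a + (-105)·b = -3.29
Eliminate b (×(-105) and ×185, subtract): -86900·a = 905.800 → a = ∂h/∂x = -0.01042
Back-substitute: b = ∂h/∂y = -0.0009298.
|∇h| = √(-0.01042² + -0.0009298²) = 0.01046
Seepage velocity v = K·i/n = 2.4 × 0.01046 / 0.3 = 0.08368 m/day.
t = 300 / 0.08368 = 3585 days = 9.82 years.

9.8 years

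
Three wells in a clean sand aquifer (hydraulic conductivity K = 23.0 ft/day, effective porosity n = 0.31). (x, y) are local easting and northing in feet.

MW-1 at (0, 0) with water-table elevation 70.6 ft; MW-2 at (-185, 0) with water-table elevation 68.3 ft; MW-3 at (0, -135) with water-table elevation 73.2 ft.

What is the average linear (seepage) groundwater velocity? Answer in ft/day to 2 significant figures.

∂h/∂x = (68.3 − 70.6) / (-185 − 0) = +0.01243
∂h/∂y = (73.2 − 70.6) / (-135 − 0) = -0.01926
|∇h| = √(0.01243² + -0.01926²) = 0.02292
Seepage velocity v = K·i/n = 23.0 × 0.02292 / 0.31 = 1.701 ft/day.

1.7 ft/day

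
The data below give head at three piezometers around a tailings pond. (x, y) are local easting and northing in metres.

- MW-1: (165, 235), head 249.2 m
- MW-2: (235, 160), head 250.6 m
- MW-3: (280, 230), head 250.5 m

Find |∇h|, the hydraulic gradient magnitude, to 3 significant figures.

With h = a·x + b·y + c and MW-1 as origin, the differences give:
  70·a + (-75)·b = +1.4
  115·a + (-5)·b = +1.3
Eliminate b (×(-5) and ×(-75), subtract): 8275·a = 90.50 → a = ∂h/∂x = +0.01094
Back-substitute: b = ∂h/∂y = -0.008459.
|∇h| = √(0.01094² + -0.008459²) = 0.01383

0.0138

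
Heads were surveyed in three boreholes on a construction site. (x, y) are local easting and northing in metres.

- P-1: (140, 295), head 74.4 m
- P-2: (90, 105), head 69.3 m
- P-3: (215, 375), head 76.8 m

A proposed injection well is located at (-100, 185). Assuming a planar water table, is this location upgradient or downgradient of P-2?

upgradient

Taking P-1 as reference: P-2−P-1 = (-50, -190, -5.1); P-3−P-1 = (75, 80, +2.4).
Determinant of the coordinate differences = (-50)·80 − 75·(-190) = 10250.
∂h/∂x = [(-5.1)·80 − (+2.4)·(-190)] / 10250 = +0.004683
∂h/∂y = [(-50)·(+2.4) − 75·(-5.1)] / 10250 = +0.02561
Head at (-100, 185) = 74.4 + (+0.004683)·(-240) + (+0.02561)·(-110) = 70.46 m.
That is higher than the 69.3 m at P-2, so the point is upgradient.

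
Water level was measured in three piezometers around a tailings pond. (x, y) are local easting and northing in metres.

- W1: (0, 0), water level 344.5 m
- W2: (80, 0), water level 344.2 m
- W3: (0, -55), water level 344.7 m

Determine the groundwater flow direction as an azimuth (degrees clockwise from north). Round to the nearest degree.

∂h/∂x = (344.2 − 344.5) / (80 − 0) = -0.003750
∂h/∂y = (344.7 − 344.5) / (-55 − 0) = -0.003636
Flow direction (−∇h) has components (+0.003750 E, +0.003636 N).
Azimuth = atan2(E, N) = atan2(+0.003750, +0.003636) = 45.9° ≈ 046°.

046°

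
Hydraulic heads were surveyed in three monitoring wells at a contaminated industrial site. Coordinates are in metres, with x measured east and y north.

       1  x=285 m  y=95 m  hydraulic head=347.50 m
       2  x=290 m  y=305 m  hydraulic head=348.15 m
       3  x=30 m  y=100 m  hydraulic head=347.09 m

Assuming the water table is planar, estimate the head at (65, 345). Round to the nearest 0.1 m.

Taking 1 as reference: 2−1 = (5, 210, +0.65); 3−1 = (-255, 5, -0.41).
Solve a·Δx + b·Δy = Δh: det = 5·5 − (-255)·210 = 53575.
∂h/∂x = [(+0.65)·5 − (-0.41)·210] / 53575 = +0.001668
∂h/∂y = [5·(-0.41) − (-255)·(+0.65)] / 53575 = +0.003056
h(65, 345) = 347.50 + (+0.001668)·(-220) + (+0.003056)·(250) = 347.50 -0.367 +0.764 = 347.897 m.

347.9 m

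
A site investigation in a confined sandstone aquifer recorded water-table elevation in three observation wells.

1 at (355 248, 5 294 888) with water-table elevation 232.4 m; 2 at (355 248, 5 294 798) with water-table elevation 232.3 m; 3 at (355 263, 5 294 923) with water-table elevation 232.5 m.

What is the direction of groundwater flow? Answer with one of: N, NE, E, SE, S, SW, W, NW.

W

Taking 1 as reference: 2−1 = (0, -90, -0.1); 3−1 = (15, 35, +0.1).
Solve a·Δx + b·Δy = Δh: det = 0·35 − 15·(-90) = 1350.
∂h/∂x = [(-0.1)·35 − (+0.1)·(-90)] / 1350 = +0.004074
∂h/∂y = [0·(+0.1) − 15·(-0.1)] / 1350 = +0.001111
Flow = −∇h = (-0.004074 east, -0.001111 north), which points west.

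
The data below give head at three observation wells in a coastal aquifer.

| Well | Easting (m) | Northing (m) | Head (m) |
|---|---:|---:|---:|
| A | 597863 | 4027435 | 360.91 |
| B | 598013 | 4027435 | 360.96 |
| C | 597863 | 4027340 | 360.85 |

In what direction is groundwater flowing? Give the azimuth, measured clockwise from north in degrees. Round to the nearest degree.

∂h/∂x = (360.96 − 360.91) / (598013 − 597863) = +0.0003333
∂h/∂y = (360.85 − 360.91) / (4027340 − 4027435) = +0.0006316
Flow direction (−∇h) has components (-0.0003333 E, -0.0006316 N).
Azimuth = atan2(E, N) = atan2(-0.0003333, -0.0006316) = 207.8° ≈ 208°.

208°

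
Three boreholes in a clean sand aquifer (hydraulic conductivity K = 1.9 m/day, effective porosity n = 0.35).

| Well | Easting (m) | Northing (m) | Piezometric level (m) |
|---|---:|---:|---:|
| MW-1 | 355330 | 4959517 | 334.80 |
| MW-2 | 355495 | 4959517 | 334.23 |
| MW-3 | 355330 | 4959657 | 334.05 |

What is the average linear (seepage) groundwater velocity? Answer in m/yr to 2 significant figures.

13 m/yr

∂h/∂x = (334.23 − 334.80) / (355495 − 355330) = -0.003455
∂h/∂y = (334.05 − 334.80) / (4959657 − 4959517) = -0.005357
|∇h| = √(-0.003455² + -0.005357²) = 0.006375
Seepage velocity v = K·i/n = 1.9 × 0.006375 / 0.35 = 0.03461 m/day = 12.64 m/yr.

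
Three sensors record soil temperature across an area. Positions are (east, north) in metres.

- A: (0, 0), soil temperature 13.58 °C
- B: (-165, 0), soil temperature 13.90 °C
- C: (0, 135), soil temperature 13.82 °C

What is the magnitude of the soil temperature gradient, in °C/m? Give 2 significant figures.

∂T/∂x = (13.90 − 13.58) / (-165 − 0) = -0.001939
∂T/∂y = (13.82 − 13.58) / (135 − 0) = +0.001778
|∇f| = √(-0.001939² + 0.001778²) = 0.002631 °C/m

0.0026 °C/m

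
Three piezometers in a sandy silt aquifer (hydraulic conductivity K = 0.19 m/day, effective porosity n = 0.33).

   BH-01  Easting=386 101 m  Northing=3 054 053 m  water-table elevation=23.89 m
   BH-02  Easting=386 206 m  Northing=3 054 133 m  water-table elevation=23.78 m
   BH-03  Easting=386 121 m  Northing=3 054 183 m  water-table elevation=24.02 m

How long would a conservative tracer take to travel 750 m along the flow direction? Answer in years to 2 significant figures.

1500 years

Differences from BH-01: to BH-02 (Δx, Δy, Δh) = (105, 80, -0.11); to BH-03 = (20, 130, +0.13).
Determinant of the coordinate differences = 105·130 − 20·80 = 12050.
∂h/∂x = [(-0.11)·130 − (+0.13)·80] / 12050 = -0.002050
∂h/∂y = [105·(+0.13) − 20·(-0.11)] / 12050 = +0.001315
|∇h| = √(-0.002050² + 0.001315²) = 0.002436
Seepage velocity v = K·i/n = 0.19 × 0.002436 / 0.33 = 0.001403 m/day.
t = 750 / 0.001403 = 5.346e+05 days = 1.46e+03 years.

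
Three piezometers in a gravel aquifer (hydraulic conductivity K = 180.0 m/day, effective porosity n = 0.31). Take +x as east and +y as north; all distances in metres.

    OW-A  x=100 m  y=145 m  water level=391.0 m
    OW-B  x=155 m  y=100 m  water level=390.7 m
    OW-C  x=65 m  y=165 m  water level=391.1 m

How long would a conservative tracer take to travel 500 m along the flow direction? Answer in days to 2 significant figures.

78 days

Taking OW-A as reference: OW-B−OW-A = (55, -45, -0.3); OW-C−OW-A = (-35, 20, +0.1).
Solve a·Δx + b·Δy = Δh: det = 55·20 − (-35)·(-45) = -475.
∂h/∂x = [(-0.3)·20 − (+0.1)·(-45)] / -475 = +0.003158
∂h/∂y = [55·(+0.1) − (-35)·(-0.3)] / -475 = +0.01053
|∇h| = √(0.003158² + 0.01053²) = 0.01099
Seepage velocity v = K·i/n = 180.0 × 0.01099 / 0.31 = 6.381 m/day.
t = 500 / 6.381 = 78.36 days.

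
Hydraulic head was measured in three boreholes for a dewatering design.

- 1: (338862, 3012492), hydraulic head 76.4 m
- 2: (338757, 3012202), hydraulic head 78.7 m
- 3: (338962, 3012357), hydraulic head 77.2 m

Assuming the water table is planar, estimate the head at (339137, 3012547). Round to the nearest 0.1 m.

75.5 m

Three-point gradient (reference 1): Δ to 2 = (-105, -290, +2.3), Δ to 3 = (100, -135, +0.8).
∂h/∂x = -0.001818, ∂h/∂y = -0.007273 (det = 43175).
h(339137, 3012547) = 76.4 + (-0.001818)·(275) + (-0.007273)·(55) = 76.4 -0.500 -0.400 = 75.500 m.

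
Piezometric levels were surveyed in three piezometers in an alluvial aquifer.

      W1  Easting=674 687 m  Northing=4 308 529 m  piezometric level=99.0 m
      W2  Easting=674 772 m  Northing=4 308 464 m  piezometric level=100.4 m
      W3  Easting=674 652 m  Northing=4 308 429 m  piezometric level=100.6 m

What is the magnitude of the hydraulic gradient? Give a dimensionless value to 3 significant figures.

0.0175

Differences from W1: to W2 (Δx, Δy, Δh) = (85, -65, +1.4); to W3 = (-35, -100, +1.6).
Solve a·Δx + b·Δy = Δh: det = 85·(-100) − (-35)·(-65) = -10775.
∂h/∂x = [(+1.4)·(-100) − (+1.6)·(-65)] / -10775 = +0.003341
∂h/∂y = [85·(+1.6) − (-35)·(+1.4)] / -10775 = -0.01717
|∇h| = √(0.003341² + -0.01717²) = 0.01749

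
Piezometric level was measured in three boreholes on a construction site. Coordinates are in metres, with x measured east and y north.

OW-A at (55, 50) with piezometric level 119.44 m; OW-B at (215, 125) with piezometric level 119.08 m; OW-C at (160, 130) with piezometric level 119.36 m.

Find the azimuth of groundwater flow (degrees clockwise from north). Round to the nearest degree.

138°

Three-point gradient (reference OW-A): Δ to OW-B = (160, 75, -0.36), Δ to OW-C = (105, 80, -0.08).
∂h/∂x = -0.004629, ∂h/∂y = +0.005076 (det = 4925).
Flow direction (−∇h) has components (+0.004629 E, -0.005076 N).
Azimuth = atan2(E, N) = atan2(+0.004629, -0.005076) = 137.6° ≈ 138°.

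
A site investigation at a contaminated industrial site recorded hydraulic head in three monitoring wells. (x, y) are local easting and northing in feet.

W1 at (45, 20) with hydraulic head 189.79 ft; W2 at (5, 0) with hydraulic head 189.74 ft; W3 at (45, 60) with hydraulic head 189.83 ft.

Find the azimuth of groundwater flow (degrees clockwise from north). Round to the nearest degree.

Differences from W1: to W2 (Δx, Δy, Δh) = (-40, -20, -0.05); to W3 = (0, 40, +0.04).
Solve a·Δx + b·Δy = Δh: det = (-40)·40 − 0·(-20) = -1600.
∂h/∂x = [(-0.05)·40 − (+0.04)·(-20)] / -1600 = +0.0007500
∂h/∂y = [(-40)·(+0.04) − 0·(-0.05)] / -1600 = +0.001000
Flow direction (−∇h) has components (-0.0007500 E, -0.001000 N).
Azimuth = atan2(E, N) = atan2(-0.0007500, -0.001000) = 216.9° ≈ 217°.

217°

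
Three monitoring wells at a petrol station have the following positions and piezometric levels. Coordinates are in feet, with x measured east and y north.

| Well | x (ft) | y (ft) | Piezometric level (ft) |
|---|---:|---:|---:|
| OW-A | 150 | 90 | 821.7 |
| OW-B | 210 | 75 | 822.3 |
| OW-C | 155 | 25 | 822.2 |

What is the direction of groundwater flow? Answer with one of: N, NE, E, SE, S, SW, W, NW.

Taking OW-A as reference: OW-B−OW-A = (60, -15, +0.6); OW-C−OW-A = (5, -65, +0.5).
Determinant of the coordinate differences = 60·(-65) − 5·(-15) = -3825.
∂h/∂x = [(+0.6)·(-65) − (+0.5)·(-15)] / -3825 = +0.008235
∂h/∂y = [60·(+0.5) − 5·(+0.6)] / -3825 = -0.007059
Flow = −∇h = (-0.008235 east, +0.007059 north), which points northwest.

NW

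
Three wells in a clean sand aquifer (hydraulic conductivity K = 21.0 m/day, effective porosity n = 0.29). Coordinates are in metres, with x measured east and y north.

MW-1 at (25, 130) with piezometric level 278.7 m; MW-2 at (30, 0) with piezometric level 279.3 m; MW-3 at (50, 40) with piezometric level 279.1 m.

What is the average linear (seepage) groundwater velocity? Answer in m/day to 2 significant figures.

Taking MW-1 as reference: MW-2−MW-1 = (5, -130, +0.6); MW-3−MW-1 = (25, -90, +0.4).
Solve a·Δx + b·Δy = Δh: det = 5·(-90) − 25·(-130) = 2800.
∂h/∂x = [(+0.6)·(-90) − (+0.4)·(-130)] / 2800 = -0.0007143
∂h/∂y = [5·(+0.4) − 25·(+0.6)] / 2800 = -0.004643
|∇h| = √(-0.0007143² + -0.004643²) = 0.004698
Seepage velocity v = K·i/n = 21.0 × 0.004698 / 0.29 = 0.3402 m/day.

0.34 m/day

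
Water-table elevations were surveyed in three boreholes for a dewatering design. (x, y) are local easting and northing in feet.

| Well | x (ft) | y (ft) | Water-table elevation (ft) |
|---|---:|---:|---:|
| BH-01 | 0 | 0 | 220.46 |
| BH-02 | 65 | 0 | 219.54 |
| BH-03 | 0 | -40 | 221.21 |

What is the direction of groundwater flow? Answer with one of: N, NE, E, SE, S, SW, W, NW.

NE

∂h/∂x = (219.54 − 220.46) / (65 − 0) = -0.01415
∂h/∂y = (221.21 − 220.46) / (-40 − 0) = -0.01875
Flow = −∇h = (+0.01415 east, +0.01875 north), which points northeast.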